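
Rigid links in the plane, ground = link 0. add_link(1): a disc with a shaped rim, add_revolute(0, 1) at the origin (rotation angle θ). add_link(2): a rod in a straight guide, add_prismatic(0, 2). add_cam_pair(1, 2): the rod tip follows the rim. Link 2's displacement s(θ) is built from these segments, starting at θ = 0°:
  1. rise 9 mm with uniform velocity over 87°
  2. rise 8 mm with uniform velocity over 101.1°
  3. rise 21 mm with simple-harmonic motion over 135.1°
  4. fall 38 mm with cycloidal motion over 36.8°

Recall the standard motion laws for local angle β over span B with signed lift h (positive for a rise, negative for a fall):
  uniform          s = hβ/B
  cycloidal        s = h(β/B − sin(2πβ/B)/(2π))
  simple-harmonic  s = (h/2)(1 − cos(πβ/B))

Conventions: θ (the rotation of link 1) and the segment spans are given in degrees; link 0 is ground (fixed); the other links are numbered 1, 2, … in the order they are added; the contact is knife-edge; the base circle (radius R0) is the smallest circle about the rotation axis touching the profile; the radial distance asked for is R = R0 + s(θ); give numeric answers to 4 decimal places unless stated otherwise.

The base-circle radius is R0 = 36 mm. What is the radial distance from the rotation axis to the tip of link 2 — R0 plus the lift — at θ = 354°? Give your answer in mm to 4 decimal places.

segment 1 (0° to 87°, uniform, h = 9) is passed completely: s = 0.0000 + (9) = 9.0000
segment 2 (87° to 188.1°, uniform, h = 8) is passed completely: s = 9.0000 + (8) = 17.0000
segment 3 (188.1° to 323.2°, simple-harmonic, h = 21) is passed completely: s = 17.0000 + (21) = 38.0000
θ = 354° falls in segment 4 (323.2° to 360°, cycloidal, h = -38): β = 354 − 323.2 = 30.8°, B = 36.8°; Δs = -38·(0.8370 − sin(2π·0.8370)/(2π)) = -36.9718; s = 38.0000 − 36.9718 = 1.0282
R = R0 + s = 36 + 1.0282 = 37.0282

37.0282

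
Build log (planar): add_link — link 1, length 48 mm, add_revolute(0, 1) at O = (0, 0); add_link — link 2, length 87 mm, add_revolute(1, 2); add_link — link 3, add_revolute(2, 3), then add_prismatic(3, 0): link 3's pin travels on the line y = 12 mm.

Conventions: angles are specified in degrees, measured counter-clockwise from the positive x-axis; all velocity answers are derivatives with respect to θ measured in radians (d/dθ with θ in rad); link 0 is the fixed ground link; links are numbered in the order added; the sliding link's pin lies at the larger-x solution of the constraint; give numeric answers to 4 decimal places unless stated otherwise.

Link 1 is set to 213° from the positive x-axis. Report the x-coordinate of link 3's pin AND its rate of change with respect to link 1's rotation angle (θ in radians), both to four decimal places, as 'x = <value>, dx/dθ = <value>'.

geometry: r = 48 mm, L = 87 mm, e = 12 mm
crank pin P = (r cos θ, r sin θ) = (-40.256187, -26.142674)
h = r sin θ − e = -26.142674 − 12 = -38.142674
x = r cos θ + √(L² − h²) = -40.256187 + 78.192944 = 37.936756
dx/dθ = −r sin θ − h·r cos θ/√(L² − h²) (θ in radians; h = -38.142674) = 6.505625

x = 37.9368, dx/dθ = 6.5056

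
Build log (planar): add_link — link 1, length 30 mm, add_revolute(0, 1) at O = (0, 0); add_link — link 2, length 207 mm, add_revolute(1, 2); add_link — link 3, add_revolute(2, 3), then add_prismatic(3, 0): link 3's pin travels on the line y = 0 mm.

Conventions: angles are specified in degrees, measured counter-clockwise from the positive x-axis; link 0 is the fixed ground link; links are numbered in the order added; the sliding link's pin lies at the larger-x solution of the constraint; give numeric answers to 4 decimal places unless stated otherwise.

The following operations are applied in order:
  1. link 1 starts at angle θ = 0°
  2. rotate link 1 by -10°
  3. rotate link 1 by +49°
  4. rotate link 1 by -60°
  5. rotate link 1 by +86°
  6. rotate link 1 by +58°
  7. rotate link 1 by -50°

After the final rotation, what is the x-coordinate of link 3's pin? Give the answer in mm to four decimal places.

geometry: r = 30 mm, L = 207 mm, e = 0 mm; θ starts at 0°
rotate link 1 by -10°: θ ← 0° -10° = -10°
rotate link 1 by +49°: θ ← -10° +49° = 39°
rotate link 1 by -60°: θ ← 39° -60° = -21°
rotate link 1 by +86°: θ ← -21° +86° = 65°
rotate link 1 by +58°: θ ← 65° +58° = 123°
rotate link 1 by -50°: θ ← 123° -50° = 73°
crank pin P = (r cos θ, r sin θ) = (8.771151, 28.689143)
h = r sin θ − e = 28.689143 − 0 = 28.689143
x = r cos θ + √(L² − h²) = 8.771151 + 205.002276 = 213.773427

213.7734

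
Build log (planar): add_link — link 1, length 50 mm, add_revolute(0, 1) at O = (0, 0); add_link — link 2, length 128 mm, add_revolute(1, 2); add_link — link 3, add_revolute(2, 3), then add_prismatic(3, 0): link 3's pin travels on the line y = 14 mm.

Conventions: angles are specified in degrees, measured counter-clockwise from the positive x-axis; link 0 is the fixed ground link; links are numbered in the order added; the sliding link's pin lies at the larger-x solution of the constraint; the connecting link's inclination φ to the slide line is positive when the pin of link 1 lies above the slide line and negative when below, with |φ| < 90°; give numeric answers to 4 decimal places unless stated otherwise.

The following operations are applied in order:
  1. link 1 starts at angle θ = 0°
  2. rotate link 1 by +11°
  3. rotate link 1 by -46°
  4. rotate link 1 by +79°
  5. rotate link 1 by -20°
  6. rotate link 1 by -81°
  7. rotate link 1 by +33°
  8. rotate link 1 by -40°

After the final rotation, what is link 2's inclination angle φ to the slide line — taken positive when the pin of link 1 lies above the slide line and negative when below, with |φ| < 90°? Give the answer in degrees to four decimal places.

geometry: r = 50 mm, L = 128 mm, e = 14 mm; θ starts at 0°
rotate link 1 by +11°: θ ← 0° +11° = 11°
rotate link 1 by -46°: θ ← 11° -46° = -35°
rotate link 1 by +79°: θ ← -35° +79° = 44°
rotate link 1 by -20°: θ ← 44° -20° = 24°
rotate link 1 by -81°: θ ← 24° -81° = -57°
rotate link 1 by +33°: θ ← -57° +33° = -24°
rotate link 1 by -40°: θ ← -24° -40° = -64°
h = r sin θ − e = -44.939702 − 14 = -58.939702
sin φ = h / L = -58.939702 / 128 = -0.46046642
φ = arcsin(-0.46046642) = -27.417209°

-27.4172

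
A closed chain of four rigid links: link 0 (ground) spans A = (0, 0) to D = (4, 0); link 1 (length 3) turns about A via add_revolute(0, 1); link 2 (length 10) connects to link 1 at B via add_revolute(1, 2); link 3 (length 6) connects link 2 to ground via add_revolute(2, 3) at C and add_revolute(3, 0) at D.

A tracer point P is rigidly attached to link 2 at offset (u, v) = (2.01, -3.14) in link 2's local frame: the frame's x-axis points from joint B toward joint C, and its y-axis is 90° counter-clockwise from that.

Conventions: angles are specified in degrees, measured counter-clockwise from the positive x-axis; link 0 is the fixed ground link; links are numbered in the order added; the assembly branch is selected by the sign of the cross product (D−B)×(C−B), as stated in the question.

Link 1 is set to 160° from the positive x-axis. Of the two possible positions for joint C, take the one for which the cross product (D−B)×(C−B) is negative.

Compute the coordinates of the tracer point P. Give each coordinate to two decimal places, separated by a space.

A=(0,0), D=(4.00,0)
B = A + 3.00·(cos160°, sin160°) = (-2.8191, 1.0261)
|BD| = 6.8958
circle(B,10.00) ∩ circle(D,6.00): a=8.0884, h=5.8803
  candidates: C₊=(6.0542,5.6374) cross=40.550; C₋=(4.3043,-5.9923) cross=-40.550
  branch - wants cross < 0 → take C=(4.3043,-5.9923) (cross=-40.550)
ex = (C−B)/|BC| = (0.7123,-0.7018); ey = (0.7018,0.7123)
P = B + 2.01·ex + -3.14·ey = (-3.5910,-2.6214)

-3.59 -2.62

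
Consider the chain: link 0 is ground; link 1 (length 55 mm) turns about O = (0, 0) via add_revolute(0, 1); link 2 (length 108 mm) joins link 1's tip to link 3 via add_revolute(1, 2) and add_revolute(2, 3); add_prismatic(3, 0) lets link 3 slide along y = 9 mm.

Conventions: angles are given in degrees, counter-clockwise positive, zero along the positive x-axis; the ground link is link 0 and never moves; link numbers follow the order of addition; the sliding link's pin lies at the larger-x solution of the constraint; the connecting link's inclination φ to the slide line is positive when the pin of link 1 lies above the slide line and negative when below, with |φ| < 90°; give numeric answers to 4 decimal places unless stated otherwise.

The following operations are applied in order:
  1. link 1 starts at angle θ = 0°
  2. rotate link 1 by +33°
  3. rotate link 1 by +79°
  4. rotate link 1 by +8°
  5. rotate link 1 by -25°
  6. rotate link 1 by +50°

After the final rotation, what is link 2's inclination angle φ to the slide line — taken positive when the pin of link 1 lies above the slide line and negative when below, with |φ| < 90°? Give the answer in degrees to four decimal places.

geometry: r = 55 mm, L = 108 mm, e = 9 mm; θ starts at 0°
rotate link 1 by +33°: θ ← 0° +33° = 33°
rotate link 1 by +79°: θ ← 33° +79° = 112°
rotate link 1 by +8°: θ ← 112° +8° = 120°
rotate link 1 by -25°: θ ← 120° -25° = 95°
rotate link 1 by +50°: θ ← 95° +50° = 145°
h = r sin θ − e = 31.546704 − 9 = 22.546704
sin φ = h / L = 22.546704 / 108 = 0.20876578
φ = arcsin(0.20876578) = 12.050033°

12.0500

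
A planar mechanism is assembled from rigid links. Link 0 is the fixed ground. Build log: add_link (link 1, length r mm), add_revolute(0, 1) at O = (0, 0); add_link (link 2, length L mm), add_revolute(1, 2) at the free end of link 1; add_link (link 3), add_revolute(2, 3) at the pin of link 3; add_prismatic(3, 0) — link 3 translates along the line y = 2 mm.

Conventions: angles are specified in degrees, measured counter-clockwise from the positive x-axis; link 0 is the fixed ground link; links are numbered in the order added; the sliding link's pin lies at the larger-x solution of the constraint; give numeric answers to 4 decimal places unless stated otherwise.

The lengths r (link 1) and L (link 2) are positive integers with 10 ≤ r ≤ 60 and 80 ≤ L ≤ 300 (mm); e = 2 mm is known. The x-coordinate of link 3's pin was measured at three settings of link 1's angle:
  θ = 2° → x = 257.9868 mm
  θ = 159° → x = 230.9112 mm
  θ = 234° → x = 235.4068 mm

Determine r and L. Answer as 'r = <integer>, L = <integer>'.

constraint per measurement: (x − r cos θ)² + (r sin θ − e)² = L²
subtracting the θ₁ and θ₂ equations cancels the r² and L² terms:
r = (x₁² − x₂²) / (2[(x₁cos θ₁ + e sin θ₁) − (x₂cos θ₂ + e sin θ₂)]) = 14.0000 → r = 14
L² = (x₁ − r cos θ₁)² + (r sin θ₁ − e)² = 59536.0046 → L = 244.0000 → L = 244
check at θ₃=234°: x = 235.4068 (printed 235.4068) ✓

r = 14, L = 244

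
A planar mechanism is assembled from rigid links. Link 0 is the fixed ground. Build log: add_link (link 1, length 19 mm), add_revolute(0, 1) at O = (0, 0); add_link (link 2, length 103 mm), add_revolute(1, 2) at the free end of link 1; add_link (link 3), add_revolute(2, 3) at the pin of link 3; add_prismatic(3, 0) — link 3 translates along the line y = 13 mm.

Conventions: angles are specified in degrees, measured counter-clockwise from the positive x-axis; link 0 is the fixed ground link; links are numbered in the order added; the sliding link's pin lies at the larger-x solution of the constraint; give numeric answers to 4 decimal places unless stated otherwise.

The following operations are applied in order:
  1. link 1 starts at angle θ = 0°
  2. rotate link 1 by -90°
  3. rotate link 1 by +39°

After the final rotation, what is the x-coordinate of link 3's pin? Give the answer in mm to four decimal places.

geometry: r = 19 mm, L = 103 mm, e = 13 mm; θ starts at 0°
rotate link 1 by -90°: θ ← 0° -90° = -90°
rotate link 1 by +39°: θ ← -90° +39° = -51°
crank pin P = (r cos θ, r sin θ) = (11.957087, -14.765773)
h = r sin θ − e = -14.765773 − 13 = -27.765773
x = r cos θ + √(L² − h²) = 11.957087 + 99.187004 = 111.144092

111.1441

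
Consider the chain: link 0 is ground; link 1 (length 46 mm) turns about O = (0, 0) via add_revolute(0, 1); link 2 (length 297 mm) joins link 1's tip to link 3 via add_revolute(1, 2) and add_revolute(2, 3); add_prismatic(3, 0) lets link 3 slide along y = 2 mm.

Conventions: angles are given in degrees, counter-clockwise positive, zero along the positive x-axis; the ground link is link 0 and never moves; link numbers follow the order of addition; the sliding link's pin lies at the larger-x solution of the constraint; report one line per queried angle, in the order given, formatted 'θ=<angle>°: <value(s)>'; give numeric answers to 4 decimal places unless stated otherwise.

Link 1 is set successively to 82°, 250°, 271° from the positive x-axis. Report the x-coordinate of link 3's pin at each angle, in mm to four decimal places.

geometry: r = 46 mm, L = 297 mm, e = 2 mm
θ=82°: crank pin P = (r cos θ, r sin θ) = (6.401963, 45.552331)
θ=82°: h = r sin θ − e = 45.552331 − 2 = 43.552331
θ=82°: x = r cos θ + √(L² − h²) = 6.401963 + 293.789371 = 300.191334
θ=250°: crank pin P = (r cos θ, r sin θ) = (-15.732927, -43.225861)
θ=250°: h = r sin θ − e = -43.225861 − 2 = -45.225861
θ=250°: x = r cos θ + √(L² − h²) = -15.732927 + 293.536406 = 277.803479
θ=271°: crank pin P = (r cos θ, r sin θ) = (0.802811, -45.992994)
θ=271°: h = r sin θ − e = -45.992994 − 2 = -47.992994
θ=271°: x = r cos θ + √(L² − h²) = 0.802811 + 293.096695 = 293.899506

θ=82°: 300.1913
θ=250°: 277.8035
θ=271°: 293.8995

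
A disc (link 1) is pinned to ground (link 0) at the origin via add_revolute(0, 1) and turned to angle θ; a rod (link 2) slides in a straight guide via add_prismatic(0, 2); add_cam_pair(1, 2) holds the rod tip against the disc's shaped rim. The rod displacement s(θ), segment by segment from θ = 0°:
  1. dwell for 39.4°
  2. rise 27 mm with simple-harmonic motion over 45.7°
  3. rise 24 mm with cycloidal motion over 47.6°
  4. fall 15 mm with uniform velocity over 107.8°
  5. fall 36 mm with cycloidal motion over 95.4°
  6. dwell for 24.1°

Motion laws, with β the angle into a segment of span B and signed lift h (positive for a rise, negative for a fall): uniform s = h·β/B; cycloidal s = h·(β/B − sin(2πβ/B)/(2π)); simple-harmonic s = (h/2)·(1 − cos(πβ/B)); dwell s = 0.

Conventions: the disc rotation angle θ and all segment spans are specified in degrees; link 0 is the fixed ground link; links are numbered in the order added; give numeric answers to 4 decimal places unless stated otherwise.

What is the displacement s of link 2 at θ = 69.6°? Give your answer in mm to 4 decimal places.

segment 1 (0° to 39.4°, dwell): s unchanged at 0.0000
θ = 69.6° falls in segment 2 (39.4° to 85.1°, simple-harmonic, h = 27): β = 69.6 − 39.4 = 30.2°, B = 45.7°; Δs = 27/2·(1 − cos(π·0.6608)) = 20.0346; s = 0.0000 + 20.0346 = 20.0346

20.0346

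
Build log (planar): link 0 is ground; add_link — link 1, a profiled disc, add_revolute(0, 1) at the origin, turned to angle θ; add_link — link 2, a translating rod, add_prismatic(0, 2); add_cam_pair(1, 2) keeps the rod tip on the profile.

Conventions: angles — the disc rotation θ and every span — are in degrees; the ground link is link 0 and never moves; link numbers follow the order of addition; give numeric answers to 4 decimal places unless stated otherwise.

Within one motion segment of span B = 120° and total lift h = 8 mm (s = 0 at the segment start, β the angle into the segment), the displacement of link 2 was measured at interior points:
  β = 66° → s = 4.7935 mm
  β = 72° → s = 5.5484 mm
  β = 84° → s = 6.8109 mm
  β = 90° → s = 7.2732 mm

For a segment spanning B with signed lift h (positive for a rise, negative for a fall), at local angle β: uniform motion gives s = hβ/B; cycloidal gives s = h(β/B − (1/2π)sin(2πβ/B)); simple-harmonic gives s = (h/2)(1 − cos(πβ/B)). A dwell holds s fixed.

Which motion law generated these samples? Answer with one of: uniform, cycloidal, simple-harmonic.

candidates at β/B = r: uniform s = h·r (linear in β); cycloidal s = h·(r − sin(2πr)/(2π)); simple-harmonic s = (h/2)(1 − cos(πr))
β=66°: printed 4.7935 | uniform 4.4000, cycloidal 4.7935, simple-harmonic 4.6257
β=72°: printed 5.5484 | uniform 4.8000, cycloidal 5.5484, simple-harmonic 5.2361
β=84°: printed 6.8109 | uniform 5.6000, cycloidal 6.8109, simple-harmonic 6.3511
β=90°: printed 7.2732 | uniform 6.0000, cycloidal 7.2732, simple-harmonic 6.8284
only one law matches every sample → cycloidal

cycloidal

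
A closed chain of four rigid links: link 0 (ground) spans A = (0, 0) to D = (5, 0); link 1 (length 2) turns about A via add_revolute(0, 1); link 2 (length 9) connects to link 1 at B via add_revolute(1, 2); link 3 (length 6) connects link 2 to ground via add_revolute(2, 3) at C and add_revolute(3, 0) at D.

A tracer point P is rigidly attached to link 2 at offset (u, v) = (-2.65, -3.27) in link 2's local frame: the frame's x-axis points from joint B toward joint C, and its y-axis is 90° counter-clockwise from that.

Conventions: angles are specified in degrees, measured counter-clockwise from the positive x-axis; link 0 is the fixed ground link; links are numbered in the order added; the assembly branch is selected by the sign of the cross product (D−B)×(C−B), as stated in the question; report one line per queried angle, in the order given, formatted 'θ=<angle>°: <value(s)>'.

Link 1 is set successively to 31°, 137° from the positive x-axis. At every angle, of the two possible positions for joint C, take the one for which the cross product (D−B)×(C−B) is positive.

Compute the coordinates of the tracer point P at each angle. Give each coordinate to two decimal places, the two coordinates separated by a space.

A=(0,0), D=(5.00,0)
θ=31°: B = A + 2.00·(cos31°, sin31°) = (1.7143, 1.0301)
θ=31°: |BD| = 3.4433
θ=31°: circle(B,9.00) ∩ circle(D,6.00): a=8.2560, h=3.5831
θ=31°:   candidates: C₊=(10.6641,1.9793) cross=12.338; C₋=(8.5204,-4.8587) cross=-12.338
θ=31°:   branch + wants cross > 0 → take C=(10.6641,1.9793) (cross=12.338)
θ=31°: ex = (C−B)/|BC| = (0.9944,0.1055); ey = (-0.1055,0.9944)
θ=31°: P = B + -2.65·ex + -3.27·ey = (-0.5760,-2.5012)
θ=137°: B = A + 2.00·(cos137°, sin137°) = (-1.4627, 1.3640)
θ=137°: |BD| = 6.6051
θ=137°: circle(B,9.00) ∩ circle(D,6.00): a=6.7090, h=5.9991
θ=137°:   candidates: C₊=(6.3405,5.8483) cross=39.625; C₋=(3.8628,-5.8913) cross=-39.625
θ=137°:   branch + wants cross > 0 → take C=(6.3405,5.8483) (cross=39.625)
θ=137°: ex = (C−B)/|BC| = (0.8670,0.4983); ey = (-0.4983,0.8670)
θ=137°: P = B + -2.65·ex + -3.27·ey = (-2.1310,-2.7916)

θ=31°: -0.58 -2.50
θ=137°: -2.13 -2.79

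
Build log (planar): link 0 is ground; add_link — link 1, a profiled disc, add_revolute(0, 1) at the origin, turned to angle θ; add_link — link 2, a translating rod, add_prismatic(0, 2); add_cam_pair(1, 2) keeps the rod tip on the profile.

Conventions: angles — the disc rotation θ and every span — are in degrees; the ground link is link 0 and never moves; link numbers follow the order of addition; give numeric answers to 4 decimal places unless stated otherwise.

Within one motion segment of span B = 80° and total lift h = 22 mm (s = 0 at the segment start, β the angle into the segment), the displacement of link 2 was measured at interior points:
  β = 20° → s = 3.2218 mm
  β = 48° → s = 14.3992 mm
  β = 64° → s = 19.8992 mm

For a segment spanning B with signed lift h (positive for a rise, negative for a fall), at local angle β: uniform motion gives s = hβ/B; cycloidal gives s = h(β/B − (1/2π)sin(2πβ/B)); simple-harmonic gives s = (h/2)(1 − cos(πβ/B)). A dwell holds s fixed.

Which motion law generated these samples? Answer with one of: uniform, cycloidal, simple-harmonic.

candidates at β/B = r: uniform s = h·r (linear in β); cycloidal s = h·(r − sin(2πr)/(2π)); simple-harmonic s = (h/2)(1 − cos(πr))
β=20°: printed 3.2218 | uniform 5.5000, cycloidal 1.9986, simple-harmonic 3.2218
β=48°: printed 14.3992 | uniform 13.2000, cycloidal 15.2581, simple-harmonic 14.3992
β=64°: printed 19.8992 | uniform 17.6000, cycloidal 20.9300, simple-harmonic 19.8992
only one law matches every sample → simple-harmonic

simple-harmonic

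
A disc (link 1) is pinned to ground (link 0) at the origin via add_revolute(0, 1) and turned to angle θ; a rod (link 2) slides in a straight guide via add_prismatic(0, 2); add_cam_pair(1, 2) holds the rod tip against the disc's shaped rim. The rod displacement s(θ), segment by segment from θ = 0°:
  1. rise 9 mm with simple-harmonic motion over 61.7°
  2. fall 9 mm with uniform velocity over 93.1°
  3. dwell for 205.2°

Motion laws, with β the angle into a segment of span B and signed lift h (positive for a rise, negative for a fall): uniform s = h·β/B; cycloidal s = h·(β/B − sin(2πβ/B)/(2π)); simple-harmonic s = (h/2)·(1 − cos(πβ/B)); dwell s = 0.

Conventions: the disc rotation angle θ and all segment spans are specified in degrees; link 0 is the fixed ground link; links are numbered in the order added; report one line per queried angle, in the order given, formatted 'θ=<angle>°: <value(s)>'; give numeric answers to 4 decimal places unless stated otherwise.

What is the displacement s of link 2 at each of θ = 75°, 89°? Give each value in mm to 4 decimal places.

segment 1 (0° to 61.7°, simple-harmonic, h = 9) is passed completely: s = 0.0000 + (9) = 9.0000
θ = 75° falls in segment 2 (61.7° to 154.8°, uniform, h = -9): β = 75 − 61.7 = 13.3°, B = 93.1°; Δs = -9·13.3/93.1 = -1.2857; s = 9.0000 − 1.2857 = 7.7143
θ = 89° falls in segment 2 (61.7° to 154.8°, uniform, h = -9): β = 89 − 61.7 = 27.3°, B = 93.1°; Δs = -9·27.3/93.1 = -2.6391; s = 9.0000 − 2.6391 = 6.3609

θ=75°: 7.7143
θ=89°: 6.3609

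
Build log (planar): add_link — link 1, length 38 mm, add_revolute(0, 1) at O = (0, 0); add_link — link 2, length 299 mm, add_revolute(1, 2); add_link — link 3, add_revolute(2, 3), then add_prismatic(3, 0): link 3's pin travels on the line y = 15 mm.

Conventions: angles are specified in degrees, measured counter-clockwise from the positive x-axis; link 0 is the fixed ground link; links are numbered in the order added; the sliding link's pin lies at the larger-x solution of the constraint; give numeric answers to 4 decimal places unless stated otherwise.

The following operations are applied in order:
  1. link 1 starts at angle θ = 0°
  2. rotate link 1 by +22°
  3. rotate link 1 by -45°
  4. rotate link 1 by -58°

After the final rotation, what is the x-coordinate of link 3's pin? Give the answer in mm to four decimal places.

geometry: r = 38 mm, L = 299 mm, e = 15 mm; θ starts at 0°
rotate link 1 by +22°: θ ← 0° +22° = 22°
rotate link 1 by -45°: θ ← 22° -45° = -23°
rotate link 1 by -58°: θ ← -23° -58° = -81°
crank pin P = (r cos θ, r sin θ) = (5.944510, -37.532157)
h = r sin θ − e = -37.532157 − 15 = -52.532157
x = r cos θ + √(L² − h²) = 5.944510 + 294.349066 = 300.293575

300.2936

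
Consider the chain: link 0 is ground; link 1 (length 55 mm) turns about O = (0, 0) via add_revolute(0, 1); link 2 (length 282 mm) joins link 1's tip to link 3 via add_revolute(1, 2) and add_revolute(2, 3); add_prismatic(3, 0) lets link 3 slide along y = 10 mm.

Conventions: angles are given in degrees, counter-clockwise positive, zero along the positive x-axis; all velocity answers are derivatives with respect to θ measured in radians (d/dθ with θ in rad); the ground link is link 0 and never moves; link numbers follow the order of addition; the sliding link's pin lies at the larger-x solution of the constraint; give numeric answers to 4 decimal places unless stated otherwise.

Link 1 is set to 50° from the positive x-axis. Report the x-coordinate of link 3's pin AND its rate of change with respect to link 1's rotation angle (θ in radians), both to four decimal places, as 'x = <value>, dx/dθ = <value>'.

geometry: r = 55 mm, L = 282 mm, e = 10 mm
crank pin P = (r cos θ, r sin θ) = (35.353319, 42.132444)
h = r sin θ − e = 42.132444 − 10 = 32.132444
x = r cos θ + √(L² − h²) = 35.353319 + 280.163356 = 315.516674
dx/dθ = −r sin θ − h·r cos θ/√(L² − h²) (θ in radians; h = 32.132444) = -46.187181

x = 315.5167, dx/dθ = -46.1872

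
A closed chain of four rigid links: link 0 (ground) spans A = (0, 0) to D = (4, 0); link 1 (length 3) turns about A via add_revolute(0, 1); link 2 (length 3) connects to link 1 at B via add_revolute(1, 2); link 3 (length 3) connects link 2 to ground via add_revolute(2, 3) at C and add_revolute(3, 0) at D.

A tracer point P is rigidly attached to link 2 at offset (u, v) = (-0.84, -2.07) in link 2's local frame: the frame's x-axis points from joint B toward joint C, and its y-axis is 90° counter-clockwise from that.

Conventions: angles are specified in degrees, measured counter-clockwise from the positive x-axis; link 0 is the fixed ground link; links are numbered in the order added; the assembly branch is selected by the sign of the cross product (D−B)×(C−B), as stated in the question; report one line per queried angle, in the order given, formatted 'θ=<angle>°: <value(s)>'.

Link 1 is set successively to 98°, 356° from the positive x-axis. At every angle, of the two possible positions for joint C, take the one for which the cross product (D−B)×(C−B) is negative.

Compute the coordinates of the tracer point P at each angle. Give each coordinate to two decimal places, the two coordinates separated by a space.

A=(0,0), D=(4.00,0)
θ=98°: B = A + 3.00·(cos98°, sin98°) = (-0.4175, 2.9708)
θ=98°: |BD| = 5.3235
θ=98°: circle(B,3.00) ∩ circle(D,3.00): a=2.6618, h=1.3838
θ=98°:   candidates: C₊=(2.5635,2.6337) cross=7.367; C₋=(1.0190,0.3371) cross=-7.367
θ=98°:   branch - wants cross < 0 → take C=(1.0190,0.3371) (cross=-7.367)
θ=98°: ex = (C−B)/|BC| = (0.4788,-0.8779); ey = (0.8779,0.4788)
θ=98°: P = B + -0.84·ex + -2.07·ey = (-2.6370,2.7170)
θ=356°: B = A + 3.00·(cos356°, sin356°) = (2.9927, -0.2093)
θ=356°: |BD| = 1.0288
θ=356°: circle(B,3.00) ∩ circle(D,3.00): a=0.5144, h=2.9556
θ=356°:   candidates: C₊=(2.8952,2.7891) cross=3.041; C₋=(4.0975,-2.9984) cross=-3.041
θ=356°:   branch - wants cross < 0 → take C=(4.0975,-2.9984) (cross=-3.041)
θ=356°: ex = (C−B)/|BC| = (0.3683,-0.9297); ey = (0.9297,0.3683)
θ=356°: P = B + -0.84·ex + -2.07·ey = (0.7588,-0.1906)

θ=98°: -2.64 2.72
θ=356°: 0.76 -0.19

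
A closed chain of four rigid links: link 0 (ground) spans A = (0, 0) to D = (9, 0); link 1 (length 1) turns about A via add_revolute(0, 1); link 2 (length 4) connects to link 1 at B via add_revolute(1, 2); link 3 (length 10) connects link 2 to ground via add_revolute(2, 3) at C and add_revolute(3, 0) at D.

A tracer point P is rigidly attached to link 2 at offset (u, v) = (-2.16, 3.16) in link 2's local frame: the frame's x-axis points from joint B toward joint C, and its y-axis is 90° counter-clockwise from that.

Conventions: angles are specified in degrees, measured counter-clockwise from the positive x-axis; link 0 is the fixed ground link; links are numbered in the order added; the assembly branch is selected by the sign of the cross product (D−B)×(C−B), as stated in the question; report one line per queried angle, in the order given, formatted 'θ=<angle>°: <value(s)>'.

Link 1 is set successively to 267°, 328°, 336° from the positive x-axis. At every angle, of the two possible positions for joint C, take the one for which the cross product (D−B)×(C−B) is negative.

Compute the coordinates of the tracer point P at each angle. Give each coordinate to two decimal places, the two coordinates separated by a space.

A=(0,0), D=(9.00,0)
θ=267°: B = A + 1.00·(cos267°, sin267°) = (-0.0523, -0.9986)
θ=267°: |BD| = 9.1073
θ=267°: circle(B,4.00) ∩ circle(D,10.00): a=-0.0581, h=3.9996
θ=267°:   candidates: C₊=(-0.5486,2.9705) cross=36.425; C₋=(0.3285,-4.9805) cross=-36.425
θ=267°:   branch - wants cross < 0 → take C=(0.3285,-4.9805) (cross=-36.425)
θ=267°: ex = (C−B)/|BC| = (0.0952,-0.9955); ey = (0.9955,0.0952)
θ=267°: P = B + -2.16·ex + 3.16·ey = (2.8877,1.4524)
θ=328°: B = A + 1.00·(cos328°, sin328°) = (0.8480, -0.5299)
θ=328°: |BD| = 8.1692
θ=328°: circle(B,4.00) ∩ circle(D,10.00): a=-1.0567, h=3.8579
θ=328°:   candidates: C₊=(-0.4567,3.2513) cross=31.516; C₋=(0.0438,-4.4482) cross=-31.516
θ=328°:   branch - wants cross < 0 → take C=(0.0438,-4.4482) (cross=-31.516)
θ=328°: ex = (C−B)/|BC| = (-0.2011,-0.9796); ey = (0.9796,-0.2011)
θ=328°: P = B + -2.16·ex + 3.16·ey = (4.3778,0.9506)
θ=336°: B = A + 1.00·(cos336°, sin336°) = (0.9135, -0.4067)
θ=336°: |BD| = 8.0967
θ=336°: circle(B,4.00) ∩ circle(D,10.00): a=-1.1390, h=3.8344
θ=336°:   candidates: C₊=(-0.4166,3.3656) cross=31.046; C₋=(-0.0314,-4.2935) cross=-31.046
θ=336°:   branch - wants cross < 0 → take C=(-0.0314,-4.2935) (cross=-31.046)
θ=336°: ex = (C−B)/|BC| = (-0.2362,-0.9717); ey = (0.9717,-0.2362)
θ=336°: P = B + -2.16·ex + 3.16·ey = (4.4944,0.9456)

θ=267°: 2.89 1.45
θ=328°: 4.38 0.95
θ=336°: 4.49 0.95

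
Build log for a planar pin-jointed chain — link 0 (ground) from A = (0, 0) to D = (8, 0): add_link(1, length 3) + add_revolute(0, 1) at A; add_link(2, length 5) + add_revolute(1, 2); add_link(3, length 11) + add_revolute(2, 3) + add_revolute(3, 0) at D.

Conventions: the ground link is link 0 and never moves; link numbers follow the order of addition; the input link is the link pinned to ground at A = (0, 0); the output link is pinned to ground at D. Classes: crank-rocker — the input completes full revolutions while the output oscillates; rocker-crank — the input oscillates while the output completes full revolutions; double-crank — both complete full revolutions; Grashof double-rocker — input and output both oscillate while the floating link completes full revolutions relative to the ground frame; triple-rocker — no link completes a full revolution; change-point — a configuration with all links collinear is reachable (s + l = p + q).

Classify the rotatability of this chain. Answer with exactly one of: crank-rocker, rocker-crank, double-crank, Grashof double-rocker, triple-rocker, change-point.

lengths: ground=8, input=3, coupler=5, output=11
sorted: s=3 (shortest), l=11 (longest), p+q=13
s + l = 14 vs p + q = 13
s + l > p + q → non-Grashof → no link fully rotates → triple-rocker

triple-rocker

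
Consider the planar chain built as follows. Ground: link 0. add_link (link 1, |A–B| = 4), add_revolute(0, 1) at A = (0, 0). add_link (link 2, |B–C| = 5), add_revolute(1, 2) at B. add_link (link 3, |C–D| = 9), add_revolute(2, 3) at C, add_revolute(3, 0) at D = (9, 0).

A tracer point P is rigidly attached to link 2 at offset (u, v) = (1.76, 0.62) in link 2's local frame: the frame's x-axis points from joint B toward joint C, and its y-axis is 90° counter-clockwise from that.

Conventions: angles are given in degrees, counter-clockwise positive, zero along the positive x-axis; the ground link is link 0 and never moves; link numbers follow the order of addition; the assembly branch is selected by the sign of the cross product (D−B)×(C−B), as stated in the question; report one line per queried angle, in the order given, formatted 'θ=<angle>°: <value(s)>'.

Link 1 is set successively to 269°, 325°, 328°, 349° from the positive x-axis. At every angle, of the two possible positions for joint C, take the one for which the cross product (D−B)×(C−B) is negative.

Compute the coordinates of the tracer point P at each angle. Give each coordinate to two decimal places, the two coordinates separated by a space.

A=(0,0), D=(9.00,0)
θ=269°: B = A + 4.00·(cos269°, sin269°) = (-0.0698, -3.9994)
θ=269°: |BD| = 9.9124
θ=269°: circle(B,5.00) ∩ circle(D,9.00): a=2.1315, h=4.5229
θ=269°:   candidates: C₊=(0.0556,0.9990) cross=44.833; C₋=(3.7054,-7.2778) cross=-44.833
θ=269°:   branch - wants cross < 0 → take C=(3.7054,-7.2778) (cross=-44.833)
θ=269°: ex = (C−B)/|BC| = (0.7550,-0.6557); ey = (0.6557,0.7550)
θ=269°: P = B + 1.76·ex + 0.62·ey = (1.6656,-4.6853)
θ=325°: B = A + 4.00·(cos325°, sin325°) = (3.2766, -2.2943)
θ=325°: |BD| = 6.1661
θ=325°: circle(B,5.00) ∩ circle(D,9.00): a=-1.4579, h=4.7827
θ=325°:   candidates: C₊=(0.1438,1.6026) cross=29.491; C₋=(3.7030,-7.2761) cross=-29.491
θ=325°:   branch - wants cross < 0 → take C=(3.7030,-7.2761) (cross=-29.491)
θ=325°: ex = (C−B)/|BC| = (0.0853,-0.9964); ey = (0.9964,0.0853)
θ=325°: P = B + 1.76·ex + 0.62·ey = (4.0444,-3.9950)
θ=328°: B = A + 4.00·(cos328°, sin328°) = (3.3922, -2.1197)
θ=328°: |BD| = 5.9950
θ=328°: circle(B,5.00) ∩ circle(D,9.00): a=-1.6730, h=4.7118
θ=328°:   candidates: C₊=(0.1613,1.6962) cross=28.247; C₋=(3.4932,-7.1187) cross=-28.247
θ=328°:   branch - wants cross < 0 → take C=(3.4932,-7.1187) (cross=-28.247)
θ=328°: ex = (C−B)/|BC| = (0.0202,-0.9998); ey = (0.9998,0.0202)
θ=328°: P = B + 1.76·ex + 0.62·ey = (4.0476,-3.8668)
θ=349°: B = A + 4.00·(cos349°, sin349°) = (3.9265, -0.7632)
θ=349°: |BD| = 5.1306
θ=349°: circle(B,5.00) ∩ circle(D,9.00): a=-2.8922, h=4.0786
θ=349°:   candidates: C₊=(0.4598,2.8398) cross=20.926; C₋=(1.6733,-5.2267) cross=-20.926
θ=349°:   branch - wants cross < 0 → take C=(1.6733,-5.2267) (cross=-20.926)
θ=349°: ex = (C−B)/|BC| = (-0.4507,-0.8927); ey = (0.8927,-0.4507)
θ=349°: P = B + 1.76·ex + 0.62·ey = (3.6868,-2.6138)

θ=269°: 1.67 -4.69
θ=325°: 4.04 -4.00
θ=328°: 4.05 -3.87
θ=349°: 3.69 -2.61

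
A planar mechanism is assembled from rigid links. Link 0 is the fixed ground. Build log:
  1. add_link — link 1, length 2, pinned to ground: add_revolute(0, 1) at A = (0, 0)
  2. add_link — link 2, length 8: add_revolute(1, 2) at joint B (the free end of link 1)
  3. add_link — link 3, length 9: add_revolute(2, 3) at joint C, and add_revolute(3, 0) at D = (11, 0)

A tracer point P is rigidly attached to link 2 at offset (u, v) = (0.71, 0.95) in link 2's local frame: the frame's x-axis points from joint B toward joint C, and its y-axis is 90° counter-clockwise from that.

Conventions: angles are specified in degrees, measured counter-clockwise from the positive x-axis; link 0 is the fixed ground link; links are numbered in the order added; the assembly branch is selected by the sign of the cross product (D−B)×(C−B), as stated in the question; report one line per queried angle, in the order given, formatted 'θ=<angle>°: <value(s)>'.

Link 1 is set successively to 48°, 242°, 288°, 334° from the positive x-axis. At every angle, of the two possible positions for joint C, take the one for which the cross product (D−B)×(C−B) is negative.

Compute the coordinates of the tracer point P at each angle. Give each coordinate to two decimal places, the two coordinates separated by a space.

A=(0,0), D=(11.00,0)
θ=48°: B = A + 2.00·(cos48°, sin48°) = (1.3383, 1.4863)
θ=48°: |BD| = 9.7754
θ=48°: circle(B,8.00) ∩ circle(D,9.00): a=4.0182, h=6.9177
θ=48°:   candidates: C₊=(6.3615,7.7126) cross=67.623; C₋=(4.2579,-5.9619) cross=-67.623
θ=48°:   branch - wants cross < 0 → take C=(4.2579,-5.9619) (cross=-67.623)
θ=48°: ex = (C−B)/|BC| = (0.3650,-0.9310); ey = (0.9310,0.3650)
θ=48°: P = B + 0.71·ex + 0.95·ey = (2.4819,1.1720)
θ=242°: B = A + 2.00·(cos242°, sin242°) = (-0.9389, -1.7659)
θ=242°: |BD| = 12.0688
θ=242°: circle(B,8.00) ∩ circle(D,9.00): a=5.3301, h=5.9657
θ=242°:   candidates: C₊=(3.4609,4.9155) cross=71.999; C₋=(5.2067,-6.8875) cross=-71.999
θ=242°:   branch - wants cross < 0 → take C=(5.2067,-6.8875) (cross=-71.999)
θ=242°: ex = (C−B)/|BC| = (0.7682,-0.6402); ey = (0.6402,0.7682)
θ=242°: P = B + 0.71·ex + 0.95·ey = (0.2147,-1.4906)
θ=288°: B = A + 2.00·(cos288°, sin288°) = (0.6180, -1.9021)
θ=288°: |BD| = 10.5548
θ=288°: circle(B,8.00) ∩ circle(D,9.00): a=4.4721, h=6.6333
θ=288°:   candidates: C₊=(3.8215,5.4285) cross=70.013; C₋=(6.2123,-7.6209) cross=-70.013
θ=288°:   branch - wants cross < 0 → take C=(6.2123,-7.6209) (cross=-70.013)
θ=288°: ex = (C−B)/|BC| = (0.6993,-0.7148); ey = (0.7148,0.6993)
θ=288°: P = B + 0.71·ex + 0.95·ey = (1.7936,-1.7453)
θ=334°: B = A + 2.00·(cos334°, sin334°) = (1.7976, -0.8767)
θ=334°: |BD| = 9.2441
θ=334°: circle(B,8.00) ∩ circle(D,9.00): a=3.7025, h=7.0916
θ=334°:   candidates: C₊=(4.8108,6.5341) cross=65.556; C₋=(6.1560,-7.5852) cross=-65.556
θ=334°:   branch - wants cross < 0 → take C=(6.1560,-7.5852) (cross=-65.556)
θ=334°: ex = (C−B)/|BC| = (0.5448,-0.8386); ey = (0.8386,0.5448)
θ=334°: P = B + 0.71·ex + 0.95·ey = (2.9810,-0.9546)

θ=48°: 2.48 1.17
θ=242°: 0.21 -1.49
θ=288°: 1.79 -1.75
θ=334°: 2.98 -0.95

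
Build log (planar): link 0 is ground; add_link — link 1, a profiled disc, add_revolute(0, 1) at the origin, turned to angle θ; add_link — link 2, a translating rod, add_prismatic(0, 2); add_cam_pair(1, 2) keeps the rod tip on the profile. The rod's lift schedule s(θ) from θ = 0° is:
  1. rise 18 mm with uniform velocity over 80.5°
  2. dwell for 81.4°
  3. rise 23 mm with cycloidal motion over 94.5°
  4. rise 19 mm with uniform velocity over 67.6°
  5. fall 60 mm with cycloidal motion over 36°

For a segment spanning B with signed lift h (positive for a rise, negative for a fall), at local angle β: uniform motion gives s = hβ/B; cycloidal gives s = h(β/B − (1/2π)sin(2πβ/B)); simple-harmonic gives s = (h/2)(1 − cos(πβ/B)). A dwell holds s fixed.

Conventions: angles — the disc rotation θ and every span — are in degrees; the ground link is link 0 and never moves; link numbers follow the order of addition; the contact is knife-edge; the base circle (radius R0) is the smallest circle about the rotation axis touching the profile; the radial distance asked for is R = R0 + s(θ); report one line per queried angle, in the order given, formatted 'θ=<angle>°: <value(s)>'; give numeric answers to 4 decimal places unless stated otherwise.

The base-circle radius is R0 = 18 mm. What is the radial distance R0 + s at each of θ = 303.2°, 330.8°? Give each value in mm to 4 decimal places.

seg 1 [0°–80.5°] uniform, h=18: full span → s += 18 → s = 18.0000
seg 2 [80.5°–161.9°] dwell: s stays 18.0000
seg 3 [161.9°–256.4°] cycloidal, h=23: full span → s += 23 → s = 41.0000
seg 4 [256.4°–324°] uniform, h=19: θ=303.2° here. β=46.8, B=67.6. 19·46.8/67.6 = 13.1538 → s = 54.1538
seg 4 [256.4°–324°] uniform, h=19: full span → s += 19 → s = 60.0000
seg 5 [324°–360°] cycloidal, h=-60: θ=330.8° here. β=6.8, B=36. -60·(0.1889 − sin(2π·0.1889)/(2π)) = -2.4794 → s = 57.5206
θ=303.2°: R = R0 + s = 18 + 54.1538 = 72.1538
θ=330.8°: R = R0 + s = 18 + 57.5206 = 75.5206

θ=303.2°: 72.1538
θ=330.8°: 75.5206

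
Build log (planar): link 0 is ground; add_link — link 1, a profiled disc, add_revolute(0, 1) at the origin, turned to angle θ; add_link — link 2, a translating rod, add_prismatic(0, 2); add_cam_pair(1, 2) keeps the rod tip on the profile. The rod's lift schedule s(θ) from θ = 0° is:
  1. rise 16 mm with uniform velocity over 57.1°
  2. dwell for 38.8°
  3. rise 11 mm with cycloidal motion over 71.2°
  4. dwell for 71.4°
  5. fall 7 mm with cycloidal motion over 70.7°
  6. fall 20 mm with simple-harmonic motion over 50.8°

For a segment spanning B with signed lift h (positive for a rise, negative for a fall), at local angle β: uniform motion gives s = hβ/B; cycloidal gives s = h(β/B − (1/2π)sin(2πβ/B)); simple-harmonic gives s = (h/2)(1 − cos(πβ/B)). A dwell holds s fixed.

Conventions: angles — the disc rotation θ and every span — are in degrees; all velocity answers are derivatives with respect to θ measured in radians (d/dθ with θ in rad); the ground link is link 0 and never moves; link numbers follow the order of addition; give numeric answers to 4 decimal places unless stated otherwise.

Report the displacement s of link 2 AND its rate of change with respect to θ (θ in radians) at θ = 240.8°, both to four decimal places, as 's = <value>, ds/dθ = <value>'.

seg 1 [0°–57.1°] uniform, h=16: full span → s += 16 → s = 16.0000
seg 2 [57.1°–95.9°] dwell: s stays 16.0000
seg 3 [95.9°–167.1°] cycloidal, h=11: full span → s += 11 → s = 27.0000
seg 4 [167.1°–238.5°] dwell: s stays 27.0000
seg 5 [238.5°–309.2°] cycloidal, h=-7: θ=240.8° here. β=2.3, B=70.7. -7·(0.0325 − sin(2π·0.0325)/(2π)) = -0.0016 → s = 26.9984
velocity in seg [238.5°–309.2°] (cycloidal), θ in radians: β = 2.3° = 0.0401 rad, B = 70.7° = 1.2339 rad; ds/dθ = (h/B)(1 − cos(2πβ/B)) = ((-7)/1.2339)(1 − cos(2π·0.0325)) = -0.118096 mm/rad

s = 26.9984, ds/dθ = -0.1181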